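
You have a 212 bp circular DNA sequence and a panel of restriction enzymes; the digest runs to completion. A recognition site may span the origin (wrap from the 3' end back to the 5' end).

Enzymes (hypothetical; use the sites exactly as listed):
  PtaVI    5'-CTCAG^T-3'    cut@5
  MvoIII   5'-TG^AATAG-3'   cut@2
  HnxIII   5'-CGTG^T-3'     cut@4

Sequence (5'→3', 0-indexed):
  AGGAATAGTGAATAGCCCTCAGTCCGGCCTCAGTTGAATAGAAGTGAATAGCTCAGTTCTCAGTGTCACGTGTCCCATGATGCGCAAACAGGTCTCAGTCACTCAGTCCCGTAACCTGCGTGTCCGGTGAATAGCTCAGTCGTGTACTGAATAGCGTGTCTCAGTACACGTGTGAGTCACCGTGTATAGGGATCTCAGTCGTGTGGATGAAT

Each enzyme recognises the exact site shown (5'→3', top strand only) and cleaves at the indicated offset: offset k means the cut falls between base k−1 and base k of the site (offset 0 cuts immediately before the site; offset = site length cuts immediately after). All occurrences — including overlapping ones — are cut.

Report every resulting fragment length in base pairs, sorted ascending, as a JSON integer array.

[3,5,5,5,6,6,7,7,8,8,9,9,10,10,10,11,12,12,13,14,16,26]

Per-enzyme occurrences:
  PtaVI CTCAGT/5: at [17, 28, 51, 58, 93, 101, 134, 159, 193] ⇒ [22, 33, 56, 63, 98, 106, 139, 164, 198]
  MvoIII TGAATAG/2: at [8, 34, 44, 127, 147, 207] ⇒ [10, 36, 46, 129, 149, 209]
  HnxIII CGTGT/4: at [68, 118, 140, 154, 168, 180, 199] ⇒ [72, 122, 144, 158, 172, 184, 203]

Pooled cuts: [10, 22, 33, 36, 46, 56, 63, 72, 98, 106, 122, 129, 139, 144, 149, 158, 164, 172, 184, 198, 203, 209]

Fragments:
  10→22: 12 bp
  22→33: 11 bp
  33→36: 3 bp
  36→46: 10 bp
  46→56: 10 bp
  56→63: 7 bp
  63→72: 9 bp
  72→98: 26 bp
  98→106: 8 bp
  106→122: 16 bp
  122→129: 7 bp
  129→139: 10 bp
  139→144: 5 bp
  144→149: 5 bp
  149→158: 9 bp
  158→164: 6 bp
  164→172: 8 bp
  172→184: 12 bp
  184→198: 14 bp
  198→203: 5 bp
  203→209: 6 bp
  209→10 (wrap): 212-209+10 = 13 bp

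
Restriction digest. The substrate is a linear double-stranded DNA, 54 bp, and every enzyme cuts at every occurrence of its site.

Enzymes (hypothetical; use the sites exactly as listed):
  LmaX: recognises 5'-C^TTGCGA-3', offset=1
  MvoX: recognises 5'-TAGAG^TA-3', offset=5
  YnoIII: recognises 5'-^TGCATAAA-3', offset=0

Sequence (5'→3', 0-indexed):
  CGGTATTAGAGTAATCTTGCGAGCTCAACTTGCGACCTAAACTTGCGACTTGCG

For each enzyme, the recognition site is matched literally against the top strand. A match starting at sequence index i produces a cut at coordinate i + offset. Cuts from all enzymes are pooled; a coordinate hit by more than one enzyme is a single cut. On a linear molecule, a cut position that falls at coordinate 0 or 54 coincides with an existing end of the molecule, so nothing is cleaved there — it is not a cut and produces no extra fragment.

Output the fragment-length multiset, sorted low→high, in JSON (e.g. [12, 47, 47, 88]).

[5,11,12,13,13]

Site scan:
  LmaX CTTGCGA/1: at [15, 28, 41] ⇒ [16, 29, 42]
  MvoX TAGAGTA/5: at [6] ⇒ [11]
  YnoIII (TGCATAAA, off=0): no sites

Pooled cuts: [11, 16, 29, 42]

Fragment lengths:
  [0,11): 11 bp
  [11,16): 5 bp
  [16,29): 13 bp
  [29,42): 13 bp
  [42,54): 12 bp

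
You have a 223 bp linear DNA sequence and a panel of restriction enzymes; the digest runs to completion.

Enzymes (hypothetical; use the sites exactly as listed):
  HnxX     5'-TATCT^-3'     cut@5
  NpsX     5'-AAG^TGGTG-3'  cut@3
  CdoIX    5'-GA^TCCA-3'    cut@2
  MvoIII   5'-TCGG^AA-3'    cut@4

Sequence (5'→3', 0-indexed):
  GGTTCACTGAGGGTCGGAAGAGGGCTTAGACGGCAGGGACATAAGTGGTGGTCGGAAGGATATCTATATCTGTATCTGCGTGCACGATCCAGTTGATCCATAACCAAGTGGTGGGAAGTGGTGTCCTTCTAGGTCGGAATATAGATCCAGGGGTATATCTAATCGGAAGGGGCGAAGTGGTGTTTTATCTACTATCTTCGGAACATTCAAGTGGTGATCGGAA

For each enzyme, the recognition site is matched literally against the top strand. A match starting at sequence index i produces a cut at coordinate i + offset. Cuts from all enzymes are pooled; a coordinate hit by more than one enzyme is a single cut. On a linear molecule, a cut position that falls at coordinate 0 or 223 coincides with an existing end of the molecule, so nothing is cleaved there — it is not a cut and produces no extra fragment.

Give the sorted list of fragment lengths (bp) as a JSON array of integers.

Scan for sites:
  HnxX (TATCT, off=5): starts [60, 66, 72, 155, 185, 192] → cuts [65, 71, 77, 160, 190, 197]
  NpsX (AAGTGGTG, off=3): starts [42, 105, 115, 174, 208] → cuts [45, 108, 118, 177, 211]
  CdoIX (GATCCA, off=2): starts [85, 94, 143] → cuts [87, 96, 145]
  MvoIII (TCGGAA, off=4): starts [13, 51, 133, 162, 197, 217] → cuts [17, 55, 137, 166, 201, 221]

All cut coordinates (distinct, sorted): [17, 45, 55, 65, 71, 77, 87, 96, 108, 118, 137, 145, 160, 166, 177, 190, 197, 201, 211, 221]

Fragment lengths:
  [0,17): 17 bp
  [17,45): 28 bp
  [45,55): 10 bp
  [55,65): 10 bp
  [65,71): 6 bp
  [71,77): 6 bp
  [77,87): 10 bp
  [87,96): 9 bp
  [96,108): 12 bp
  [108,118): 10 bp
  [118,137): 19 bp
  [137,145): 8 bp
  [145,160): 15 bp
  [160,166): 6 bp
  [166,177): 11 bp
  [177,190): 13 bp
  [190,197): 7 bp
  [197,201): 4 bp
  [201,211): 10 bp
  [211,221): 10 bp
  [221,223): 2 bp

[2,4,6,6,6,7,8,9,10,10,10,10,10,10,11,12,13,15,17,19,28]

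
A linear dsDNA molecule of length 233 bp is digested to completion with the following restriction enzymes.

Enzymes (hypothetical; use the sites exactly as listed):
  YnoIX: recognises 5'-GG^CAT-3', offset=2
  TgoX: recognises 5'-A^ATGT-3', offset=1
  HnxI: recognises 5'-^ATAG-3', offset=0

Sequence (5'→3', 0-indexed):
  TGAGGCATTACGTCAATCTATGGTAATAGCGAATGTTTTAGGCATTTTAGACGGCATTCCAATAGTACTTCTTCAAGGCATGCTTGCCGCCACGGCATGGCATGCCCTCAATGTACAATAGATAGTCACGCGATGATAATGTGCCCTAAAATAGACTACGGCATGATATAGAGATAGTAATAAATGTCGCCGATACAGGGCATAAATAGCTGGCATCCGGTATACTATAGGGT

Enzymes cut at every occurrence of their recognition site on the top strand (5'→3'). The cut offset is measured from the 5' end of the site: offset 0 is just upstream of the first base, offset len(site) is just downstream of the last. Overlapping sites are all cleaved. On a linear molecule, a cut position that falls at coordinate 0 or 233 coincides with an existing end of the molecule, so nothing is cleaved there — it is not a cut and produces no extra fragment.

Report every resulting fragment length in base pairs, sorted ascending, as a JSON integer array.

[4,5,5,5,6,6,7,7,7,7,8,10,10,10,11,12,12,13,17,17,17,17,20]

Scan for sites:
  YnoIX GGCAT/2: at [3, 40, 52, 76, 93, 98, 159, 198, 211] ⇒ [5, 42, 54, 78, 95, 100, 161, 200, 213]
  TgoX AATGT/1: at [31, 109, 137, 182] ⇒ [32, 110, 138, 183]
  HnxI ATAG/0: at [25, 61, 117, 121, 150, 167, 173, 205, 226] ⇒ [25, 61, 117, 121, 150, 167, 173, 205, 226]

All cut coordinates (distinct, sorted): [5, 25, 32, 42, 54, 61, 78, 95, 100, 110, 117, 121, 138, 150, 161, 167, 173, 183, 200, 205, 213, 226]

Fragment lengths:
  [0,5): 5 bp
  [5,25): 20 bp
  [25,32): 7 bp
  [32,42): 10 bp
  [42,54): 12 bp
  [54,61): 7 bp
  [61,78): 17 bp
  [78,95): 17 bp
  [95,100): 5 bp
  [100,110): 10 bp
  [110,117): 7 bp
  [117,121): 4 bp
  [121,138): 17 bp
  [138,150): 12 bp
  [150,161): 11 bp
  [161,167): 6 bp
  [167,173): 6 bp
  [173,183): 10 bp
  [183,200): 17 bp
  [200,205): 5 bp
  [205,213): 8 bp
  [213,226): 13 bp
  [226,233): 7 bp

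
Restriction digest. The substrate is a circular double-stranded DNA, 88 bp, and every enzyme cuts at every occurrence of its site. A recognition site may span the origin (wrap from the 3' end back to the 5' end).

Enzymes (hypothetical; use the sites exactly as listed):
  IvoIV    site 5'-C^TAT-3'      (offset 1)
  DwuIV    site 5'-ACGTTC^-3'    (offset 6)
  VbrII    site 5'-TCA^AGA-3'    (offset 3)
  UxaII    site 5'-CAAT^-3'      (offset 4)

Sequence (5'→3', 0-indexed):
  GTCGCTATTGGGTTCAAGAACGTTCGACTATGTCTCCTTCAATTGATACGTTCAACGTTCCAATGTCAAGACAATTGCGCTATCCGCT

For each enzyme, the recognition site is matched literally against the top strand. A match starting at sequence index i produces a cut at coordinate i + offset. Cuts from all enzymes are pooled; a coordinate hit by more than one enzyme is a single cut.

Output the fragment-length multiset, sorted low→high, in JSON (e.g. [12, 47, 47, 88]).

Per-enzyme occurrences:
  IvoIV (CTAT, off=1): starts [4, 27, 79] → cuts [5, 28, 80]
  DwuIV (ACGTTC, off=6): starts [19, 47, 54] → cuts [25, 53, 60]
  VbrII (TCAAGA, off=3): starts [13, 65] → cuts [16, 68]
  UxaII (CAAT, off=4): starts [39, 60, 71] → cuts [43, 64, 75]

Pooled cuts: [5, 16, 25, 28, 43, 53, 60, 64, 68, 75, 80]

Fragments:
  5→16: 11 bp
  16→25: 9 bp
  25→28: 3 bp
  28→43: 15 bp
  43→53: 10 bp
  53→60: 7 bp
  60→64: 4 bp
  64→68: 4 bp
  68→75: 7 bp
  75→80: 5 bp
  80→5 (wrap): 88-80+5 = 13 bp

[3,4,4,5,7,7,9,10,11,13,15]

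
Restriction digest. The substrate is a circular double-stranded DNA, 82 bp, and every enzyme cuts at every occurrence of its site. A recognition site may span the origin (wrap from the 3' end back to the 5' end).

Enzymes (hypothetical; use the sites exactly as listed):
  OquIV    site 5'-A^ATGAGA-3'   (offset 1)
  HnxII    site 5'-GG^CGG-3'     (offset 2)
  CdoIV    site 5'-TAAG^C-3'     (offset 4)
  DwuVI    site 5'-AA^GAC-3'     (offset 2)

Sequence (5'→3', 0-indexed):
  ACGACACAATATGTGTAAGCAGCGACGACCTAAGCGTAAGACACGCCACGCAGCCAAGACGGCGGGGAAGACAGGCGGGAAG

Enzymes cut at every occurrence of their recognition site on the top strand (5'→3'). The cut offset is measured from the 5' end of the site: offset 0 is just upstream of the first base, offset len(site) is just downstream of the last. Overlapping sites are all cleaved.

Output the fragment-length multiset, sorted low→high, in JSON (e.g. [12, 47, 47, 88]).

[5,5,6,6,7,15,18,20]

Site scan:
  OquIV (AATGAGA, off=1): no sites
  HnxII (GGCGG, off=2): starts [60, 73] → cuts [62, 75]
  CdoIV (TAAGC, off=4): starts [15, 30] → cuts [19, 34]
  DwuVI (AAGAC, off=2): starts [37, 55, 67, 79] → cuts [39, 57, 69, 81]

Pooled cuts: [19, 34, 39, 57, 62, 69, 75, 81]

Fragments:
  19→34: 15 bp
  34→39: 5 bp
  39→57: 18 bp
  57→62: 5 bp
  62→69: 7 bp
  69→75: 6 bp
  75→81: 6 bp
  81→19 (wrap): 82-81+19 = 20 bp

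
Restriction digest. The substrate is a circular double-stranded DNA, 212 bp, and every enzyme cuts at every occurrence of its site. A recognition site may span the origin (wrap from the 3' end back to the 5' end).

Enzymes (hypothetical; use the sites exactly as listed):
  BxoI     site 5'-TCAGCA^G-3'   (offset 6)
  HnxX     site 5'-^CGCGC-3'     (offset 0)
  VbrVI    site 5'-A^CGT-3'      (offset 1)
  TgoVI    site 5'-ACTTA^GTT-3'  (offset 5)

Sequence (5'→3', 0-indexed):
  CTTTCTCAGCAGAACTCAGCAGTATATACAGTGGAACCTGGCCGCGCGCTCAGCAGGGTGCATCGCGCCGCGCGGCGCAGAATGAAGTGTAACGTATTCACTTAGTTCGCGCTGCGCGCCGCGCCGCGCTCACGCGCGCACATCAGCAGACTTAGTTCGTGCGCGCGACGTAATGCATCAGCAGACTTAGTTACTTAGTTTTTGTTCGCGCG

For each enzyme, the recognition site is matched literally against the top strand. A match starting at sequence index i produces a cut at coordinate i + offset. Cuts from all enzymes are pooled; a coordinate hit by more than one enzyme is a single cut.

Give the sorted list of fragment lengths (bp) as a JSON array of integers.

[2,2,2,3,5,5,5,6,6,7,7,7,8,8,8,9,10,11,12,14,15,15,21,24]

Site scan:
  BxoI (TCAGCAG, off=6): starts [5, 15, 49, 142, 177] → cuts [11, 21, 55, 148, 183]
  HnxX (CGCGC, off=0): starts [42, 44, 63, 68, 107, 114, 119, 124, 132, 134, 161, 206, 208] → cuts [42, 44, 63, 68, 107, 114, 119, 124, 132, 134, 161, 206, 208]
  VbrVI (ACGT, off=1): starts [91, 167] → cuts [92, 168]
  TgoVI (ACTTAGTT, off=5): starts [99, 149, 184, 192] → cuts [104, 154, 189, 197]

All cut coordinates (distinct, sorted): [11, 21, 42, 44, 55, 63, 68, 92, 104, 107, 114, 119, 124, 132, 134, 148, 154, 161, 168, 183, 189, 197, 206, 208]

Fragments:
  11→21: 10 bp
  21→42: 21 bp
  42→44: 2 bp
  44→55: 11 bp
  55→63: 8 bp
  63→68: 5 bp
  68→92: 24 bp
  92→104: 12 bp
  104→107: 3 bp
  107→114: 7 bp
  114→119: 5 bp
  119→124: 5 bp
  124→132: 8 bp
  132→134: 2 bp
  134→148: 14 bp
  148→154: 6 bp
  154→161: 7 bp
  161→168: 7 bp
  168→183: 15 bp
  183→189: 6 bp
  189→197: 8 bp
  197→206: 9 bp
  206→208: 2 bp
  208→11 (wrap): 212-208+11 = 15 bp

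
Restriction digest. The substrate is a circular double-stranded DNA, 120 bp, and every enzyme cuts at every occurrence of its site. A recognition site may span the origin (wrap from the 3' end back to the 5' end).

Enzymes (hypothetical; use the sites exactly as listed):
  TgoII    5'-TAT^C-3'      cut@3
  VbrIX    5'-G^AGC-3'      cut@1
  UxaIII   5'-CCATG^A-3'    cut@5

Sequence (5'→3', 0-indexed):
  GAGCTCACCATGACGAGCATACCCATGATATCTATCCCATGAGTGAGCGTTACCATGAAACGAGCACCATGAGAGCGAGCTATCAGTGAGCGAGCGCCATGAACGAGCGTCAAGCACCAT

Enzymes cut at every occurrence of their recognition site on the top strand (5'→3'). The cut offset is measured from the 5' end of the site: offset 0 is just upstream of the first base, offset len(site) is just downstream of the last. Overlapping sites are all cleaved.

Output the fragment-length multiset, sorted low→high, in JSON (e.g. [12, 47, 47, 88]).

[2,3,4,4,4,4,4,4,5,5,6,6,9,9,11,12,12,16]

Scan for sites:
  TgoII (TATC, off=3): starts [28, 32, 80] → cuts [31, 35, 83]
  VbrIX (GAGC, off=1): starts [0, 14, 44, 61, 72, 76, 87, 91, 104] → cuts [1, 15, 45, 62, 73, 77, 88, 92, 105]
  UxaIII (CCATGA, off=5): starts [7, 22, 36, 52, 66, 96, 116] → cuts [1, 12, 27, 41, 57, 71, 101]

Pooled cuts: [1, 12, 15, 27, 31, 35, 41, 45, 57, 62, 71, 73, 77, 83, 88, 92, 101, 105]

Fragments:
  1→12: 11 bp
  12→15: 3 bp
  15→27: 12 bp
  27→31: 4 bp
  31→35: 4 bp
  35→41: 6 bp
  41→45: 4 bp
  45→57: 12 bp
  57→62: 5 bp
  62→71: 9 bp
  71→73: 2 bp
  73→77: 4 bp
  77→83: 6 bp
  83→88: 5 bp
  88→92: 4 bp
  92→101: 9 bp
  101→105: 4 bp
  105→1 (wrap): 120-105+1 = 16 bp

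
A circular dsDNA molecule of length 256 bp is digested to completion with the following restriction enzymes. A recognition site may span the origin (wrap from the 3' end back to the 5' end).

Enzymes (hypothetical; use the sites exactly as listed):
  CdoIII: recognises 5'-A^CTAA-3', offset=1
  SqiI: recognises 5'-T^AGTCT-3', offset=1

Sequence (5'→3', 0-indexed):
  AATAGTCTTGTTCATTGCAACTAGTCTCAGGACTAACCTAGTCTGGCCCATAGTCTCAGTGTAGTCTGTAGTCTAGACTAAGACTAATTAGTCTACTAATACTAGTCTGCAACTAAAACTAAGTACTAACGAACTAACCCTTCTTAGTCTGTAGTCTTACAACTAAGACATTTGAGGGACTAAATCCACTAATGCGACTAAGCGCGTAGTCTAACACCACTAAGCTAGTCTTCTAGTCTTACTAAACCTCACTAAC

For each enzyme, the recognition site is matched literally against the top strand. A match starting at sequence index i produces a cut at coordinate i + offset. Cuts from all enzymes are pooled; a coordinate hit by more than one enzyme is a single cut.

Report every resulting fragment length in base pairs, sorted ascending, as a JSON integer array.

Per-enzyme occurrences:
  CdoIII ACTAA/1: at [31, 76, 82, 94, 111, 117, 124, 132, 161, 178, 187, 196, 218, 240, 250] ⇒ [32, 77, 83, 95, 112, 118, 125, 133, 162, 179, 188, 197, 219, 241, 251]
  SqiI TAGTCT/1: at [2, 21, 38, 50, 61, 68, 88, 102, 144, 151, 206, 225, 233] ⇒ [3, 22, 39, 51, 62, 69, 89, 103, 145, 152, 207, 226, 234]

Pooled cuts: [3, 22, 32, 39, 51, 62, 69, 77, 83, 89, 95, 103, 112, 118, 125, 133, 145, 152, 162, 179, 188, 197, 207, 219, 226, 234, 241, 251]

Fragment lengths:
  3→22: 19 bp
  22→32: 10 bp
  32→39: 7 bp
  39→51: 12 bp
  51→62: 11 bp
  62→69: 7 bp
  69→77: 8 bp
  77→83: 6 bp
  83→89: 6 bp
  89→95: 6 bp
  95→103: 8 bp
  103→112: 9 bp
  112→118: 6 bp
  118→125: 7 bp
  125→133: 8 bp
  133→145: 12 bp
  145→152: 7 bp
  152→162: 10 bp
  162→179: 17 bp
  179→188: 9 bp
  188→197: 9 bp
  197→207: 10 bp
  207→219: 12 bp
  219→226: 7 bp
  226→234: 8 bp
  234→241: 7 bp
  241→251: 10 bp
  251→3 (wrap): 256-251+3 = 8 bp

[6,6,6,6,7,7,7,7,7,7,8,8,8,8,8,9,9,9,10,10,10,10,11,12,12,12,17,19]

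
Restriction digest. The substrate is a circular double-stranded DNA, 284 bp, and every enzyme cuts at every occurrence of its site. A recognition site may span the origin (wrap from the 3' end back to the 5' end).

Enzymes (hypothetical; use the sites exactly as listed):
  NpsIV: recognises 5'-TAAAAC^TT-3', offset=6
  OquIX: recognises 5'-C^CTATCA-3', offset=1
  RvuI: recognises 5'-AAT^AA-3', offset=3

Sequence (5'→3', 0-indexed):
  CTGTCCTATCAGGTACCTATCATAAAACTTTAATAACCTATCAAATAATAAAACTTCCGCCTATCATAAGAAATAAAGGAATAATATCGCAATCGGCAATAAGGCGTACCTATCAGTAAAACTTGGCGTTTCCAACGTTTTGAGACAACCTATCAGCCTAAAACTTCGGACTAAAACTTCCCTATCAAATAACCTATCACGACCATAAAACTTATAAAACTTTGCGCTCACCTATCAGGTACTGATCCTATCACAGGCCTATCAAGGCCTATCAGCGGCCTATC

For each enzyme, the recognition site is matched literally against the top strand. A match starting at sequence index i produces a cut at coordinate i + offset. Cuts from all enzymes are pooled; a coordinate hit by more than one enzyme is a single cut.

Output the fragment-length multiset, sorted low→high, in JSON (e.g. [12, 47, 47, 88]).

[3,3,3,4,5,6,6,8,9,9,9,9,10,11,11,11,12,13,13,14,15,16,18,18,21,27]

Site scan:
  NpsIV TAAAACTT/6: at [22, 48, 116, 158, 171, 205, 214] ⇒ [28, 54, 122, 164, 177, 211, 220]
  OquIX CCTATCA/1: at [4, 15, 36, 59, 108, 148, 180, 192, 230, 246, 257, 267] ⇒ [5, 16, 37, 60, 109, 149, 181, 193, 231, 247, 258, 268]
  RvuI AATAA/3: at [31, 43, 46, 71, 79, 97, 187] ⇒ [34, 46, 49, 74, 82, 100, 190]

Pooled cuts: [5, 16, 28, 34, 37, 46, 49, 54, 60, 74, 82, 100, 109, 122, 149, 164, 177, 181, 190, 193, 211, 220, 231, 247, 258, 268]

Fragment lengths:
  5→16: 11 bp
  16→28: 12 bp
  28→34: 6 bp
  34→37: 3 bp
  37→46: 9 bp
  46→49: 3 bp
  49→54: 5 bp
  54→60: 6 bp
  60→74: 14 bp
  74→82: 8 bp
  82→100: 18 bp
  100→109: 9 bp
  109→122: 13 bp
  122→149: 27 bp
  149→164: 15 bp
  164→177: 13 bp
  177→181: 4 bp
  181→190: 9 bp
  190→193: 3 bp
  193→211: 18 bp
  211→220: 9 bp
  220→231: 11 bp
  231→247: 16 bp
  247→258: 11 bp
  258→268: 10 bp
  268→5 (wrap): 284-268+5 = 21 bp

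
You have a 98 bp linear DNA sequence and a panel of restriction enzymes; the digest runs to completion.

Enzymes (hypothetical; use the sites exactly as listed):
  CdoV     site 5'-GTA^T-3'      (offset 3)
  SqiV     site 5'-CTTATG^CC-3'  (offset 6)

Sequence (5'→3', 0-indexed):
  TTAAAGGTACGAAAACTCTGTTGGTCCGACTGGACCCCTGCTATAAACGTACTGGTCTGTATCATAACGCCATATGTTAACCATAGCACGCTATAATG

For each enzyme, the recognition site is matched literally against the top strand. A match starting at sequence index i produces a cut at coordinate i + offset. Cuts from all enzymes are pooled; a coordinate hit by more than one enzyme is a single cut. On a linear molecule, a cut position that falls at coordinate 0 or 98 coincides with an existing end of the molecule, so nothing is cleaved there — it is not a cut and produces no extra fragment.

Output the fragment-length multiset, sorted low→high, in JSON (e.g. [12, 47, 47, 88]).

Scan for sites:
  CdoV (GTAT, off=3): starts [58] → cuts [61]
  SqiV (CTTATGCC, off=6): no sites

Pooled cuts: [61]

Fragment lengths:
  [0,61): 61 bp
  [61,98): 37 bp

[37,61]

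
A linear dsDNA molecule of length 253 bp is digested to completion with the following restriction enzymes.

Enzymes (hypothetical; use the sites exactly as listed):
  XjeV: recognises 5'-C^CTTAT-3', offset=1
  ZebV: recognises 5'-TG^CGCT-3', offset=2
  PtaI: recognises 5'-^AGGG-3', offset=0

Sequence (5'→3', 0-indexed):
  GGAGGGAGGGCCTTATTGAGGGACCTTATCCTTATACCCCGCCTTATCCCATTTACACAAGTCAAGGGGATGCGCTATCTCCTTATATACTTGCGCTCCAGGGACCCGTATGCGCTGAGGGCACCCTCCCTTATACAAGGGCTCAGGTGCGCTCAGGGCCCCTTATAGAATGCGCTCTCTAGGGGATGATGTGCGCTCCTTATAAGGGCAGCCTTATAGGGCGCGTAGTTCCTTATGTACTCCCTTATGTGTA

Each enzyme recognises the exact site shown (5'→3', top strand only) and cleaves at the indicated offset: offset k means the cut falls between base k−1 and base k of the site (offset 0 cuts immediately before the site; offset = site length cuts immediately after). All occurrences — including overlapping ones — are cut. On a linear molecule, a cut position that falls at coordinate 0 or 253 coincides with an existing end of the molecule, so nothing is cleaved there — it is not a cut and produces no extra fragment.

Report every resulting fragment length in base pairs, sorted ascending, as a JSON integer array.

[2,4,5,5,5,5,5,6,6,6,6,7,7,8,8,8,8,9,10,11,12,12,12,12,12,13,13,14,22]

Site scan:
  XjeV CCTTAT/1: at [10, 23, 29, 41, 80, 128, 160, 197, 211, 230, 242] ⇒ [11, 24, 30, 42, 81, 129, 161, 198, 212, 231, 243]
  ZebV TGCGCT/2: at [70, 91, 110, 147, 170, 191] ⇒ [72, 93, 112, 149, 172, 193]
  PtaI AGGG/0: at [2, 6, 18, 64, 99, 117, 137, 154, 180, 204, 217] ⇒ [2, 6, 18, 64, 99, 117, 137, 154, 180, 204, 217]

Pooled cuts: [2, 6, 11, 18, 24, 30, 42, 64, 72, 81, 93, 99, 112, 117, 129, 137, 149, 154, 161, 172, 180, 193, 198, 204, 212, 217, 231, 243]

Fragments:
  [0,2): 2 bp
  [2,6): 4 bp
  [6,11): 5 bp
  [11,18): 7 bp
  [18,24): 6 bp
  [24,30): 6 bp
  [30,42): 12 bp
  [42,64): 22 bp
  [64,72): 8 bp
  [72,81): 9 bp
  [81,93): 12 bp
  [93,99): 6 bp
  [99,112): 13 bp
  [112,117): 5 bp
  [117,129): 12 bp
  [129,137): 8 bp
  [137,149): 12 bp
  [149,154): 5 bp
  [154,161): 7 bp
  [161,172): 11 bp
  [172,180): 8 bp
  [180,193): 13 bp
  [193,198): 5 bp
  [198,204): 6 bp
  [204,212): 8 bp
  [212,217): 5 bp
  [217,231): 14 bp
  [231,243): 12 bp
  [243,253): 10 bp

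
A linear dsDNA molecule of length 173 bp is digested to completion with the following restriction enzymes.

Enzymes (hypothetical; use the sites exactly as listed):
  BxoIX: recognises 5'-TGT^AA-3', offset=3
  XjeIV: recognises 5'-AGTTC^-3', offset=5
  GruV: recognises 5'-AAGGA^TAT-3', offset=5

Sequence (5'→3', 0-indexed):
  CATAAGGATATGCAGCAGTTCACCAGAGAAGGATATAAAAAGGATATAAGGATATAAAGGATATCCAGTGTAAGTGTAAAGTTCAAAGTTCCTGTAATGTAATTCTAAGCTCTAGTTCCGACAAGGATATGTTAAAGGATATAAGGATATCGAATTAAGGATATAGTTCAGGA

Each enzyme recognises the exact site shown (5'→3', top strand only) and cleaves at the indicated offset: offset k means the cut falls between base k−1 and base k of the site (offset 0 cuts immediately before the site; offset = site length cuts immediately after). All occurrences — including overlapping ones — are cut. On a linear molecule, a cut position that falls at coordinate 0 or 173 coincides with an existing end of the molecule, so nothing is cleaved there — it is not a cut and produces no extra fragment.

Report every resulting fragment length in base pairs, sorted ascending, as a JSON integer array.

[4,4,5,6,7,7,8,8,8,8,9,9,10,11,12,12,13,14,18]

Site scan:
  BxoIX (TGTAA, off=3): starts [68, 74, 92, 97] → cuts [71, 77, 95, 100]
  XjeIV (AGTTC, off=5): starts [16, 79, 86, 113, 164] → cuts [21, 84, 91, 118, 169]
  GruV (AAGGATAT, off=5): starts [3, 28, 39, 47, 56, 122, 134, 142, 156] → cuts [8, 33, 44, 52, 61, 127, 139, 147, 161]

Pooled cuts: [8, 21, 33, 44, 52, 61, 71, 77, 84, 91, 95, 100, 118, 127, 139, 147, 161, 169]

Fragments:
  [0,8): 8 bp
  [8,21): 13 bp
  [21,33): 12 bp
  [33,44): 11 bp
  [44,52): 8 bp
  [52,61): 9 bp
  [61,71): 10 bp
  [71,77): 6 bp
  [77,84): 7 bp
  [84,91): 7 bp
  [91,95): 4 bp
  [95,100): 5 bp
  [100,118): 18 bp
  [118,127): 9 bp
  [127,139): 12 bp
  [139,147): 8 bp
  [147,161): 14 bp
  [161,169): 8 bp
  [169,173): 4 bp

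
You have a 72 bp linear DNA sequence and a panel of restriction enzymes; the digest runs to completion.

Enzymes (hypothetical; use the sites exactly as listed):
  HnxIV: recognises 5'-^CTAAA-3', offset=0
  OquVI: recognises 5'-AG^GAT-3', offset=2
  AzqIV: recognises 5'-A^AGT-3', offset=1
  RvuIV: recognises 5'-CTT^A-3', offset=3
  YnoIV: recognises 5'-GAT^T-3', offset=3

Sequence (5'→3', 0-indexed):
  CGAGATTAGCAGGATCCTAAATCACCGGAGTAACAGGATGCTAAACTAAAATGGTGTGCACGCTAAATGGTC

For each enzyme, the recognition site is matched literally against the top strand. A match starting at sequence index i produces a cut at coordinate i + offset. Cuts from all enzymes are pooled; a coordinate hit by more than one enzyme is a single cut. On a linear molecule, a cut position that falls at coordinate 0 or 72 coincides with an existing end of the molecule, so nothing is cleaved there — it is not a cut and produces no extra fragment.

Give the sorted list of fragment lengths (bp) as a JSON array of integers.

Scan for sites:
  HnxIV CTAAA/0: at [16, 40, 45, 62] ⇒ [16, 40, 45, 62]
  OquVI AGGAT/2: at [10, 34] ⇒ [12, 36]
  AzqIV (AAGT, off=1): no sites
  RvuIV (CTTA, off=3): no sites
  YnoIV GATT/3: at [3] ⇒ [6]

All cut coordinates (distinct, sorted): [6, 12, 16, 36, 40, 45, 62]

Fragment lengths:
  [0,6): 6 bp
  [6,12): 6 bp
  [12,16): 4 bp
  [16,36): 20 bp
  [36,40): 4 bp
  [40,45): 5 bp
  [45,62): 17 bp
  [62,72): 10 bp

[4,4,5,6,6,10,17,20]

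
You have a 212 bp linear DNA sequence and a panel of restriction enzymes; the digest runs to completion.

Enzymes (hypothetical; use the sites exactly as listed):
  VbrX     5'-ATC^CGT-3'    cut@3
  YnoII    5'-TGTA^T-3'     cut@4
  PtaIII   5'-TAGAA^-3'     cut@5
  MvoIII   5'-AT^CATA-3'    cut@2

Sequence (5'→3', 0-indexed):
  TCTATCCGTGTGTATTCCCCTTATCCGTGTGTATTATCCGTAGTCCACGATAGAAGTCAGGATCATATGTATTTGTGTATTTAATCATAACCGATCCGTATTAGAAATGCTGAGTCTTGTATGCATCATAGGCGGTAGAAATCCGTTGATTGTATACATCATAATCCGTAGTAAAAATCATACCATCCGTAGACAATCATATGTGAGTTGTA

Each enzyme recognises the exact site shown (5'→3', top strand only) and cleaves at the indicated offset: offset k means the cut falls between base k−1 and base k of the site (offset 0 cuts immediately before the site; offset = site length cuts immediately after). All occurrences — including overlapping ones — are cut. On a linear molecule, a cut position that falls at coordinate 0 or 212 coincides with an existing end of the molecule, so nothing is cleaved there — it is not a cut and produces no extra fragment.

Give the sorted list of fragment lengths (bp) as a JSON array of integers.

Site scan:
  VbrX ATCCGT/3: at [3, 22, 35, 93, 140, 163, 184] ⇒ [6, 25, 38, 96, 143, 166, 187]
  YnoII TGTAT/4: at [10, 29, 67, 75, 117, 150] ⇒ [14, 33, 71, 79, 121, 154]
  PtaIII TAGAA/5: at [50, 101, 135] ⇒ [55, 106, 140]
  MvoIII ATCATA/2: at [61, 83, 124, 157, 176, 195] ⇒ [63, 85, 126, 159, 178, 197]

All cut coordinates (distinct, sorted): [6, 14, 25, 33, 38, 55, 63, 71, 79, 85, 96, 106, 121, 126, 140, 143, 154, 159, 166, 178, 187, 197]

Fragment lengths:
  [0,6): 6 bp
  [6,14): 8 bp
  [14,25): 11 bp
  [25,33): 8 bp
  [33,38): 5 bp
  [38,55): 17 bp
  [55,63): 8 bp
  [63,71): 8 bp
  [71,79): 8 bp
  [79,85): 6 bp
  [85,96): 11 bp
  [96,106): 10 bp
  [106,121): 15 bp
  [121,126): 5 bp
  [126,140): 14 bp
  [140,143): 3 bp
  [143,154): 11 bp
  [154,159): 5 bp
  [159,166): 7 bp
  [166,178): 12 bp
  [178,187): 9 bp
  [187,197): 10 bp
  [197,212): 15 bp

[3,5,5,5,6,6,7,8,8,8,8,8,9,10,10,11,11,11,12,14,15,15,17]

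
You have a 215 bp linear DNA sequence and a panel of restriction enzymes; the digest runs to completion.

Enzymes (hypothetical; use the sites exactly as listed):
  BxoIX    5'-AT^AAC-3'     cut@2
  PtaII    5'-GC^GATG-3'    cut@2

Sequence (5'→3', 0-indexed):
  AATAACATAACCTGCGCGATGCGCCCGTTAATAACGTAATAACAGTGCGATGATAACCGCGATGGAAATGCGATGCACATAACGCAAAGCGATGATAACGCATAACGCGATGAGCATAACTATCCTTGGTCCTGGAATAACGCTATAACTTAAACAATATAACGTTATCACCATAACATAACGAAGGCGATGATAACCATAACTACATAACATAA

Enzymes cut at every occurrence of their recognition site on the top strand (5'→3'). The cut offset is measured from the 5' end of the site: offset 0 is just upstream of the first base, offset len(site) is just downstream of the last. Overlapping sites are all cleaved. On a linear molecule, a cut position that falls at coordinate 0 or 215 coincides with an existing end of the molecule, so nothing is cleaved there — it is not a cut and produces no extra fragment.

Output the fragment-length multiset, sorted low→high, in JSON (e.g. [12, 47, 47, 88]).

Per-enzyme occurrences:
  BxoIX ATAAC/2: at [1, 6, 30, 38, 52, 78, 94, 101, 115, 136, 144, 158, 172, 177, 192, 198, 206] ⇒ [3, 8, 32, 40, 54, 80, 96, 103, 117, 138, 146, 160, 174, 179, 194, 200, 208]
  PtaII GCGATG/2: at [15, 46, 58, 69, 88, 106, 186] ⇒ [17, 48, 60, 71, 90, 108, 188]

All cut coordinates (distinct, sorted): [3, 8, 17, 32, 40, 48, 54, 60, 71, 80, 90, 96, 103, 108, 117, 138, 146, 160, 174, 179, 188, 194, 200, 208]

Fragments:
  [0,3): 3 bp
  [3,8): 5 bp
  [8,17): 9 bp
  [17,32): 15 bp
  [32,40): 8 bp
  [40,48): 8 bp
  [48,54): 6 bp
  [54,60): 6 bp
  [60,71): 11 bp
  [71,80): 9 bp
  [80,90): 10 bp
  [90,96): 6 bp
  [96,103): 7 bp
  [103,108): 5 bp
  [108,117): 9 bp
  [117,138): 21 bp
  [138,146): 8 bp
  [146,160): 14 bp
  [160,174): 14 bp
  [174,179): 5 bp
  [179,188): 9 bp
  [188,194): 6 bp
  [194,200): 6 bp
  [200,208): 8 bp
  [208,215): 7 bp

[3,5,5,5,6,6,6,6,6,7,7,8,8,8,8,9,9,9,9,10,11,14,14,15,21]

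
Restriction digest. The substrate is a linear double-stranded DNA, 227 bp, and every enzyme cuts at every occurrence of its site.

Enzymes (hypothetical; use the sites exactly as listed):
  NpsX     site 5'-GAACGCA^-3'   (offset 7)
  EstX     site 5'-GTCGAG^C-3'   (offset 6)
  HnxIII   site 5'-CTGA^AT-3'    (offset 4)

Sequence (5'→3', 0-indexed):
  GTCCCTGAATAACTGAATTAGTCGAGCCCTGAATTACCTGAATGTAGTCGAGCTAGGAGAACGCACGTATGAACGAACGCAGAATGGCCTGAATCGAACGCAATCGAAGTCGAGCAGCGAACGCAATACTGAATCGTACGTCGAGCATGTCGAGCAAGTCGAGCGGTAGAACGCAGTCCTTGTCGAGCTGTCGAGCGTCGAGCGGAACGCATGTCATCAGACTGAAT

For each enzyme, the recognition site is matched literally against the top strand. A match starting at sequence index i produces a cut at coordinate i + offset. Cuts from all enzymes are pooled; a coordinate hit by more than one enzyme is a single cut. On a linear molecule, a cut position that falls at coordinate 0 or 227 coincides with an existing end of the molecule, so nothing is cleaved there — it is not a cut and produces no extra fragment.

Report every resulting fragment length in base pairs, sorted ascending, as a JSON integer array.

[2,6,7,7,8,8,8,9,9,9,9,10,10,11,11,11,12,12,12,13,13,14,16]

Per-enzyme occurrences:
  NpsX GAACGCA/7: at [58, 74, 95, 118, 168, 204] ⇒ [65, 81, 102, 125, 175, 211]
  EstX GTCGAGC/6: at [20, 46, 108, 139, 148, 157, 181, 189, 196] ⇒ [26, 52, 114, 145, 154, 163, 187, 195, 202]
  HnxIII CTGAAT/4: at [4, 12, 28, 37, 88, 128, 221] ⇒ [8, 16, 32, 41, 92, 132, 225]

Pooled cuts: [8, 16, 26, 32, 41, 52, 65, 81, 92, 102, 114, 125, 132, 145, 154, 163, 175, 187, 195, 202, 211, 225]

Fragment lengths:
  [0,8): 8 bp
  [8,16): 8 bp
  [16,26): 10 bp
  [26,32): 6 bp
  [32,41): 9 bp
  [41,52): 11 bp
  [52,65): 13 bp
  [65,81): 16 bp
  [81,92): 11 bp
  [92,102): 10 bp
  [102,114): 12 bp
  [114,125): 11 bp
  [125,132): 7 bp
  [132,145): 13 bp
  [145,154): 9 bp
  [154,163): 9 bp
  [163,175): 12 bp
  [175,187): 12 bp
  [187,195): 8 bp
  [195,202): 7 bp
  [202,211): 9 bp
  [211,225): 14 bp
  [225,227): 2 bp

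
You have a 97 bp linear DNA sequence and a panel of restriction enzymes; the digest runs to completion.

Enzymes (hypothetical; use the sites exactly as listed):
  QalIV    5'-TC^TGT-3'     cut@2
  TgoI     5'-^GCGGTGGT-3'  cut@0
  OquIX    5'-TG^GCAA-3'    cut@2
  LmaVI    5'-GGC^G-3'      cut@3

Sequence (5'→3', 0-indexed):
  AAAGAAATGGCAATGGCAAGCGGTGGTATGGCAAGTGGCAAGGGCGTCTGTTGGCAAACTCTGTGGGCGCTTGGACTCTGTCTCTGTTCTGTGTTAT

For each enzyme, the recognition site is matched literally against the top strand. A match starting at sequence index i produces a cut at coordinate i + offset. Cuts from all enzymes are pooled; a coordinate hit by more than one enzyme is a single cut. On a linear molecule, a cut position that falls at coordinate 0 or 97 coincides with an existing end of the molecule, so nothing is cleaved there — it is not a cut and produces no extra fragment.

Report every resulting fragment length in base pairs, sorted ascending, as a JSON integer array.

[3,4,5,5,6,6,7,7,8,8,8,9,10,11]

Scan for sites:
  QalIV TCTGT/2: at [46, 59, 76, 82, 87] ⇒ [48, 61, 78, 84, 89]
  TgoI GCGGTGGT/0: at [19] ⇒ [19]
  OquIX TGGCAA/2: at [7, 13, 28, 35, 51] ⇒ [9, 15, 30, 37, 53]
  LmaVI GGCG/3: at [42, 65] ⇒ [45, 68]

Pooled cuts: [9, 15, 19, 30, 37, 45, 48, 53, 61, 68, 78, 84, 89]

Fragment lengths:
  [0,9): 9 bp
  [9,15): 6 bp
  [15,19): 4 bp
  [19,30): 11 bp
  [30,37): 7 bp
  [37,45): 8 bp
  [45,48): 3 bp
  [48,53): 5 bp
  [53,61): 8 bp
  [61,68): 7 bp
  [68,78): 10 bp
  [78,84): 6 bp
  [84,89): 5 bp
  [89,97): 8 bp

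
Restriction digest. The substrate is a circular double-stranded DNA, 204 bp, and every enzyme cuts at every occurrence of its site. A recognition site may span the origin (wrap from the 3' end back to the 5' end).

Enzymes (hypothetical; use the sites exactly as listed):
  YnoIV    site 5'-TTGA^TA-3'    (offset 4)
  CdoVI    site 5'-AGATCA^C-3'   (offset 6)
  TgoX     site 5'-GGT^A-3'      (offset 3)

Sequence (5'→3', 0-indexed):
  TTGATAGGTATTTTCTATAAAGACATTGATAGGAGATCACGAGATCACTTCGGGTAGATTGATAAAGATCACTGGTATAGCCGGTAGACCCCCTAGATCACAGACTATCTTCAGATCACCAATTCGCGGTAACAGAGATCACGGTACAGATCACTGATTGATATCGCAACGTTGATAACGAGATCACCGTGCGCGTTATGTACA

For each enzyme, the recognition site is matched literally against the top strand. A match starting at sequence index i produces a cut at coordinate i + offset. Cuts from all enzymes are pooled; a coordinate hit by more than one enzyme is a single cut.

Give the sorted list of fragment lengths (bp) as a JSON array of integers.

[4,5,5,7,8,8,8,8,9,9,10,11,11,12,14,15,18,20,22]

Site scan:
  YnoIV TTGATA/4: at [0, 25, 58, 157, 171] ⇒ [4, 29, 62, 161, 175]
  CdoVI AGATCAC/6: at [33, 41, 65, 94, 112, 135, 147, 180] ⇒ [39, 47, 71, 100, 118, 141, 153, 186]
  TgoX GGTA/3: at [6, 52, 73, 82, 127, 142] ⇒ [9, 55, 76, 85, 130, 145]

Pooled cuts: [4, 9, 29, 39, 47, 55, 62, 71, 76, 85, 100, 118, 130, 141, 145, 153, 161, 175, 186]

Fragment lengths:
  4→9: 5 bp
  9→29: 20 bp
  29→39: 10 bp
  39→47: 8 bp
  47→55: 8 bp
  55→62: 7 bp
  62→71: 9 bp
  71→76: 5 bp
  76→85: 9 bp
  85→100: 15 bp
  100→118: 18 bp
  118→130: 12 bp
  130→141: 11 bp
  141→145: 4 bp
  145→153: 8 bp
  153→161: 8 bp
  161→175: 14 bp
  175→186: 11 bp
  186→4 (wrap): 204-186+4 = 22 bp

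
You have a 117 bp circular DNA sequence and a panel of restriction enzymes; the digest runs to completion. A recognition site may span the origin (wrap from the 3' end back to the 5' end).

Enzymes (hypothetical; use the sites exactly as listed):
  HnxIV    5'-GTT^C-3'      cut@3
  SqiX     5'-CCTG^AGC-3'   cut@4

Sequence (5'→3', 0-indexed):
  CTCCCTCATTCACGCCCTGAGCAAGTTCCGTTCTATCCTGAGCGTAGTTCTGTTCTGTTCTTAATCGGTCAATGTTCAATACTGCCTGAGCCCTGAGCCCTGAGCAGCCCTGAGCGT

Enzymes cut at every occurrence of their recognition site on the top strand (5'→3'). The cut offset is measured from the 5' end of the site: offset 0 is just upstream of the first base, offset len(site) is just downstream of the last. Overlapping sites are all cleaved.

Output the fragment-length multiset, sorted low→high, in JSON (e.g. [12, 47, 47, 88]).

Site scan:
  HnxIV GTTC/3: at [24, 29, 46, 51, 56, 73] ⇒ [27, 32, 49, 54, 59, 76]
  SqiX CCTGAGC/4: at [15, 36, 84, 91, 98, 108] ⇒ [19, 40, 88, 95, 102, 112]

All cut coordinates (distinct, sorted): [19, 27, 32, 40, 49, 54, 59, 76, 88, 95, 102, 112]

Fragments:
  19→27: 8 bp
  27→32: 5 bp
  32→40: 8 bp
  40→49: 9 bp
  49→54: 5 bp
  54→59: 5 bp
  59→76: 17 bp
  76→88: 12 bp
  88→95: 7 bp
  95→102: 7 bp
  102→112: 10 bp
  112→19 (wrap): 117-112+19 = 24 bp

[5,5,5,7,7,8,8,9,10,12,17,24]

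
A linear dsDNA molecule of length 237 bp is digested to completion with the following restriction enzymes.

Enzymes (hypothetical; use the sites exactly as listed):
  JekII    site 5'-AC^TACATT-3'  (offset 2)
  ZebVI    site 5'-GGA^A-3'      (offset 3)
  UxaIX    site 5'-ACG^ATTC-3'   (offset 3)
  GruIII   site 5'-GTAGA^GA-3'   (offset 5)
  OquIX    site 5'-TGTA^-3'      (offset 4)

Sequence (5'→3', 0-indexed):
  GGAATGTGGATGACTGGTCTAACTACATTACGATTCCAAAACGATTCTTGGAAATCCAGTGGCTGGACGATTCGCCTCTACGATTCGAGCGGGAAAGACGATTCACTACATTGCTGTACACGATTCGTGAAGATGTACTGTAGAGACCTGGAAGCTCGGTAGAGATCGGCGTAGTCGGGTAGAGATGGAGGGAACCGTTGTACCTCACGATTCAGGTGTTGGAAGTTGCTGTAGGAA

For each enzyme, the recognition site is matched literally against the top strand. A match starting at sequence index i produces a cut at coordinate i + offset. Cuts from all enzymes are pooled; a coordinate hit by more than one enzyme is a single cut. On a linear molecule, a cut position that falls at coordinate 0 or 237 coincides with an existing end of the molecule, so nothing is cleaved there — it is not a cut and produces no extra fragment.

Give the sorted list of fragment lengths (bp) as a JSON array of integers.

Per-enzyme occurrences:
  JekII (ACTACATT, off=2): starts [21, 104] → cuts [23, 106]
  ZebVI (GGAA, off=3): starts [0, 49, 91, 149, 190, 220, 233] → cuts [3, 52, 94, 152, 193, 223, 236]
  UxaIX (ACGATTC, off=3): starts [29, 40, 66, 79, 97, 119, 206] → cuts [32, 43, 69, 82, 100, 122, 209]
  GruIII (GTAGAGA, off=5): starts [139, 158, 178] → cuts [144, 163, 183]
  OquIX (TGTA, off=4): starts [114, 133, 138, 198, 229] → cuts [118, 137, 142, 202, 233]

Pooled cuts: [3, 23, 32, 43, 52, 69, 82, 94, 100, 106, 118, 122, 137, 142, 144, 152, 163, 183, 193, 202, 209, 223, 233, 236]

Fragment lengths:
  [0,3): 3 bp
  [3,23): 20 bp
  [23,32): 9 bp
  [32,43): 11 bp
  [43,52): 9 bp
  [52,69): 17 bp
  [69,82): 13 bp
  [82,94): 12 bp
  [94,100): 6 bp
  [100,106): 6 bp
  [106,118): 12 bp
  [118,122): 4 bp
  [122,137): 15 bp
  [137,142): 5 bp
  [142,144): 2 bp
  [144,152): 8 bp
  [152,163): 11 bp
  [163,183): 20 bp
  [183,193): 10 bp
  [193,202): 9 bp
  [202,209): 7 bp
  [209,223): 14 bp
  [223,233): 10 bp
  [233,236): 3 bp
  [236,237): 1 bp

[1,2,3,3,4,5,6,6,7,8,9,9,9,10,10,11,11,12,12,13,14,15,17,20,20]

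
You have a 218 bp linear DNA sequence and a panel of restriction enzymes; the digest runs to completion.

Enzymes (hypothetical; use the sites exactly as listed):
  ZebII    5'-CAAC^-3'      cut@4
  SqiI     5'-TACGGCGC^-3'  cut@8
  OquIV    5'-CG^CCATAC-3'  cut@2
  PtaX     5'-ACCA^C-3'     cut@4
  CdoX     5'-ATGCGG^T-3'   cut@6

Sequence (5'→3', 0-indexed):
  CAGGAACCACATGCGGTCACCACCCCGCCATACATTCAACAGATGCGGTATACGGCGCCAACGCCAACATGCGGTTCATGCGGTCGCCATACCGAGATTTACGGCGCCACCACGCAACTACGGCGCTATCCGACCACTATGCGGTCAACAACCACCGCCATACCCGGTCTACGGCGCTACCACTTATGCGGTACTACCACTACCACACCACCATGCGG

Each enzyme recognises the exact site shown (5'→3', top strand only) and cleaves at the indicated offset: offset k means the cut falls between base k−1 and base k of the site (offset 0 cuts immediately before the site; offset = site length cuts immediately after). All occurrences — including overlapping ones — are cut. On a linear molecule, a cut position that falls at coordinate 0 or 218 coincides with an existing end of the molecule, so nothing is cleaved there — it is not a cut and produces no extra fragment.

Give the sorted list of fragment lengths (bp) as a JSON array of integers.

[2,3,3,3,4,5,5,5,5,5,6,6,6,6,6,7,8,8,8,8,8,9,9,9,10,10,13,20,21]

Per-enzyme occurrences:
  ZebII (CAAC, off=4): starts [36, 58, 64, 114, 145, 148] → cuts [40, 62, 68, 118, 149, 152]
  SqiI (TACGGCGC, off=8): starts [50, 99, 118, 169] → cuts [58, 107, 126, 177]
  OquIV (CGCCATAC, off=2): starts [25, 84, 155] → cuts [27, 86, 157]
  PtaX (ACCAC, off=4): starts [5, 18, 108, 132, 150, 178, 195, 201, 206] → cuts [9, 22, 112, 136, 154, 182, 199, 205, 210]
  CdoX (ATGCGGT, off=6): starts [10, 42, 68, 77, 138, 185] → cuts [16, 48, 74, 83, 144, 191]

All cut coordinates (distinct, sorted): [9, 16, 22, 27, 40, 48, 58, 62, 68, 74, 83, 86, 107, 112, 118, 126, 136, 144, 149, 152, 154, 157, 177, 182, 191, 199, 205, 210]

Fragment lengths:
  [0,9): 9 bp
  [9,16): 7 bp
  [16,22): 6 bp
  [22,27): 5 bp
  [27,40): 13 bp
  [40,48): 8 bp
  [48,58): 10 bp
  [58,62): 4 bp
  [62,68): 6 bp
  [68,74): 6 bp
  [74,83): 9 bp
  [83,86): 3 bp
  [86,107): 21 bp
  [107,112): 5 bp
  [112,118): 6 bp
  [118,126): 8 bp
  [126,136): 10 bp
  [136,144): 8 bp
  [144,149): 5 bp
  [149,152): 3 bp
  [152,154): 2 bp
  [154,157): 3 bp
  [157,177): 20 bp
  [177,182): 5 bp
  [182,191): 9 bp
  [191,199): 8 bp
  [199,205): 6 bp
  [205,210): 5 bp
  [210,218): 8 bp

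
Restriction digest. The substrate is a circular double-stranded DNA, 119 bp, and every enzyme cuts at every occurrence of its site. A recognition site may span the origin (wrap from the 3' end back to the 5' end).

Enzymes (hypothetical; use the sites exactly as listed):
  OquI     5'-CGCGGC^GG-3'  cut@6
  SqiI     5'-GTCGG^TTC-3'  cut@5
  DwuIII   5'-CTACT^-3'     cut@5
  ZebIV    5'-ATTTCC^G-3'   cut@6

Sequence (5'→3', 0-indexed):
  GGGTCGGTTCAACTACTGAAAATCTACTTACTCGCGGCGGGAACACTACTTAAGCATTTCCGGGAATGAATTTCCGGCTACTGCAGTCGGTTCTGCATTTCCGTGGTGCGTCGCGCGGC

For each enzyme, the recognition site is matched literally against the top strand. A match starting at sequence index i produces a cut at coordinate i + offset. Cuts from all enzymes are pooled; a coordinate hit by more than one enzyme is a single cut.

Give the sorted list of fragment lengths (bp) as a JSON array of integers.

Scan for sites:
  OquI CGCGGCGG/6: at [32, 113] ⇒ [0, 38]
  SqiI GTCGGTTC/5: at [2, 85] ⇒ [7, 90]
  DwuIII CTACT/5: at [12, 23, 45, 77] ⇒ [17, 28, 50, 82]
  ZebIV ATTTCCG/6: at [55, 69, 96] ⇒ [61, 75, 102]

All cut coordinates (distinct, sorted): [0, 7, 17, 28, 38, 50, 61, 75, 82, 90, 102]

Fragment lengths:
  0→7: 7 bp
  7→17: 10 bp
  17→28: 11 bp
  28→38: 10 bp
  38→50: 12 bp
  50→61: 11 bp
  61→75: 14 bp
  75→82: 7 bp
  82→90: 8 bp
  90→102: 12 bp
  102→0 (wrap): 119-102+0 = 17 bp

[7,7,8,10,10,11,11,12,12,14,17]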